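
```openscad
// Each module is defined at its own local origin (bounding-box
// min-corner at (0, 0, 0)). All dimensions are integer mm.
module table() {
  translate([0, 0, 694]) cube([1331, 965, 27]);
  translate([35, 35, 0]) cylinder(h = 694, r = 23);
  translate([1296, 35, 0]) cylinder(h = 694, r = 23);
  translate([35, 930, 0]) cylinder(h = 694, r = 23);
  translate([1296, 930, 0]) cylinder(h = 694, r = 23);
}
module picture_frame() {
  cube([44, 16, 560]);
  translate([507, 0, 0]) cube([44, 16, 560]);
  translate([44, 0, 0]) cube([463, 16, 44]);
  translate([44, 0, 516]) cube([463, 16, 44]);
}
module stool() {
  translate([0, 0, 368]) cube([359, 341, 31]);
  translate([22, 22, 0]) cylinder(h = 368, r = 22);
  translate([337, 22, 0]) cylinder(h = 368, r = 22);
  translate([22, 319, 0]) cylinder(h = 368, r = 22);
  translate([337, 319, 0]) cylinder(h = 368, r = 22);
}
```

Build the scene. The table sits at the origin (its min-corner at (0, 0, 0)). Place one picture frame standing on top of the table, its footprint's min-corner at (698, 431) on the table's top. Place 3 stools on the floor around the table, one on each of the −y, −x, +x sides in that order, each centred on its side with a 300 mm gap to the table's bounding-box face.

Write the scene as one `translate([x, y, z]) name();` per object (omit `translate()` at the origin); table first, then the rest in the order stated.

table();
translate([698, 431, 721]) picture_frame();
translate([486, -641, 0]) stool();
translate([-659, 312, 0]) stool();
translate([1631, 312, 0]) stool();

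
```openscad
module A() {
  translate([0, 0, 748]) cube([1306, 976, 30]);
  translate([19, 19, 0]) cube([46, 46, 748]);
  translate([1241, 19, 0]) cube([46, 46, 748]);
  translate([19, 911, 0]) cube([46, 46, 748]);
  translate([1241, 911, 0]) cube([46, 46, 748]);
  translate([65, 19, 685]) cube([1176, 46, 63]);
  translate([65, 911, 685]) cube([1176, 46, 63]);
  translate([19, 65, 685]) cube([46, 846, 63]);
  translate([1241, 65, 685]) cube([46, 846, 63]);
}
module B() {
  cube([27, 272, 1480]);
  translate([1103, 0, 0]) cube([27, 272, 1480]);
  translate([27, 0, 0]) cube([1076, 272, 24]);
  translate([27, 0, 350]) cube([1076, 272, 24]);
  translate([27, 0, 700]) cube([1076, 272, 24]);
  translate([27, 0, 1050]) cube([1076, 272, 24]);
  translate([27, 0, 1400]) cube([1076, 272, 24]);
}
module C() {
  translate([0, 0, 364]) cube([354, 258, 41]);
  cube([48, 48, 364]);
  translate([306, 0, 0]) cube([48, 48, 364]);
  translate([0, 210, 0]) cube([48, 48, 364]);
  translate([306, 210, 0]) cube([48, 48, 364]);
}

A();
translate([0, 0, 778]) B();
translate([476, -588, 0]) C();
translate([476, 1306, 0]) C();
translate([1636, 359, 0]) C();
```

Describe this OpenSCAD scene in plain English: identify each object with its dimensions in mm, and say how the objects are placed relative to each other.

A is a rectangular dining table. The top is 1306×976×30 mm with its upper surface at z = 778 mm. It stands on four 46×46 mm square legs, each inset 19 mm from the nearest pair of top edges, running from the floor to the underside of the top. Four apron rails, 46 mm thick and 63 mm tall, run between adjacent legs with their top edges flush with the underside of the top and their outer faces flush with the legs' outer faces.

B is a bookshelf 1130 mm wide overall, 272 mm deep and 1480 mm tall. The two sides are 27 mm thick vertical panels. 5 horizontal shelves of 24 mm thickness span between the inner faces of the sides; the lowest shelf sits on the floor and shelves are stacked with a clear vertical gap of 326 mm between each pair.

C is a four-legged stool. The seat is a 354×258×41 mm slab whose top surface is at z = 405 mm; four square legs, each 48×48 mm in cross-section, run from the floor (z = 0) to the underside of the seat, each flush with a corner of the seat.

The bookshelf is on top of the table. Three stools sit around the table at the −y, +y, +x sides.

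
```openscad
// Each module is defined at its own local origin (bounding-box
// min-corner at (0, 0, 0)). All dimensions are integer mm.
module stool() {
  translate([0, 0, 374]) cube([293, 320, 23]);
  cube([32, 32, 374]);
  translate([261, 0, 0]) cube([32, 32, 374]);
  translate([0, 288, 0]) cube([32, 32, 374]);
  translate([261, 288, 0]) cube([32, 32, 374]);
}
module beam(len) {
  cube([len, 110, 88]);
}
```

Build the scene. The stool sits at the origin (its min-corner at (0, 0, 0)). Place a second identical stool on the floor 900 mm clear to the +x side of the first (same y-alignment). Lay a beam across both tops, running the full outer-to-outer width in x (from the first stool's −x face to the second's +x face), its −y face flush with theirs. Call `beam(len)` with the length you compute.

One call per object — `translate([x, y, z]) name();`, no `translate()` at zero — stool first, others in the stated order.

stool();
translate([1193, 0, 0]) stool();
translate([0, 0, 397]) beam(1486);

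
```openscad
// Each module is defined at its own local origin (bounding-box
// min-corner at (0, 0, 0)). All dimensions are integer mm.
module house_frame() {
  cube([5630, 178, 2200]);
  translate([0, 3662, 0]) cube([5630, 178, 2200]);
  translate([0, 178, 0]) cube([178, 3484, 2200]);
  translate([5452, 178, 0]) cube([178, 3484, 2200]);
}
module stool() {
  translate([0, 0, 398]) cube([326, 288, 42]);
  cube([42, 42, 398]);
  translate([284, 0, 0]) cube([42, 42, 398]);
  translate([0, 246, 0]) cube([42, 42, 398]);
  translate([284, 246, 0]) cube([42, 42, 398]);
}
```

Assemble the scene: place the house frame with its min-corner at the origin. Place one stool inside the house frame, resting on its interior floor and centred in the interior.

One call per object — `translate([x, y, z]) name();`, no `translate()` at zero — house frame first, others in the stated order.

house_frame();
translate([2652, 1776, 0]) stool();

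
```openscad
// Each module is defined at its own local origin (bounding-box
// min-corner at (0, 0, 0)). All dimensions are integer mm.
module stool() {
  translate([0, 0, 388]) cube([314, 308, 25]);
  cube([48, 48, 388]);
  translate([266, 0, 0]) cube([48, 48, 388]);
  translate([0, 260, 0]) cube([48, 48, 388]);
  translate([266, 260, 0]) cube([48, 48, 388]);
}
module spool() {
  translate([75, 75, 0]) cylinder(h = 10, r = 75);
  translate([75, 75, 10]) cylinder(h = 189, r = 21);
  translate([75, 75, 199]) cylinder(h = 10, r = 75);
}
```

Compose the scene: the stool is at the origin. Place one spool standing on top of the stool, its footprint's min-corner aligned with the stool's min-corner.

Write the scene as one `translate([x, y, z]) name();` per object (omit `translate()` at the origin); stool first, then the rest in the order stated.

stool();
translate([0, 0, 413]) spool();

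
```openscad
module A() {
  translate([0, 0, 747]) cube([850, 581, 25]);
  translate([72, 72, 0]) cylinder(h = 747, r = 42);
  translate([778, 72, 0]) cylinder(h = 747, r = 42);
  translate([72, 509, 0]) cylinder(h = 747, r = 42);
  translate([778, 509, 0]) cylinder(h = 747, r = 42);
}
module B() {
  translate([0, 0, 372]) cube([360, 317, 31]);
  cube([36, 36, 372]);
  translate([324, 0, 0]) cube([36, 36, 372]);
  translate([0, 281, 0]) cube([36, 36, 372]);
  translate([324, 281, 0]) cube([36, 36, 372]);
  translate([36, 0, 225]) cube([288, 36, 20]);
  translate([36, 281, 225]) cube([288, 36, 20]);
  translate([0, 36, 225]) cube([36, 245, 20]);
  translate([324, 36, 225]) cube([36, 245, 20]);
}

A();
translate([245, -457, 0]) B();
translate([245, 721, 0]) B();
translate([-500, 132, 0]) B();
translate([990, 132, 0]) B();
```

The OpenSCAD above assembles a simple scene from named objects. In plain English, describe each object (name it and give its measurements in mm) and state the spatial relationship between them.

A is a table with a 850×581 mm rectangular top, 25 mm thick, top surface at z = 772 mm, supported by four round legs of 84 mm diameter, each leg's bounding box inset 30 mm from the nearest pair of top edges, running from the floor.

B is a simple wooden stool: a rectangular seat 360 mm (x) by 317 mm (y), 31 mm thick, top face at z = 403 mm, on four square legs, each 36×36 mm in cross-section. The legs rest on z = 0, each flush with a corner of the seat. Four stretchers, 36 mm wide and 20 mm tall, connect adjacent legs with their undersides at z = 225 mm, each running between the inner faces of the legs it joins and aligned with the legs' outer faces on the other axis.

Four stools sit around the table at the −y, +y, −x, +x sides.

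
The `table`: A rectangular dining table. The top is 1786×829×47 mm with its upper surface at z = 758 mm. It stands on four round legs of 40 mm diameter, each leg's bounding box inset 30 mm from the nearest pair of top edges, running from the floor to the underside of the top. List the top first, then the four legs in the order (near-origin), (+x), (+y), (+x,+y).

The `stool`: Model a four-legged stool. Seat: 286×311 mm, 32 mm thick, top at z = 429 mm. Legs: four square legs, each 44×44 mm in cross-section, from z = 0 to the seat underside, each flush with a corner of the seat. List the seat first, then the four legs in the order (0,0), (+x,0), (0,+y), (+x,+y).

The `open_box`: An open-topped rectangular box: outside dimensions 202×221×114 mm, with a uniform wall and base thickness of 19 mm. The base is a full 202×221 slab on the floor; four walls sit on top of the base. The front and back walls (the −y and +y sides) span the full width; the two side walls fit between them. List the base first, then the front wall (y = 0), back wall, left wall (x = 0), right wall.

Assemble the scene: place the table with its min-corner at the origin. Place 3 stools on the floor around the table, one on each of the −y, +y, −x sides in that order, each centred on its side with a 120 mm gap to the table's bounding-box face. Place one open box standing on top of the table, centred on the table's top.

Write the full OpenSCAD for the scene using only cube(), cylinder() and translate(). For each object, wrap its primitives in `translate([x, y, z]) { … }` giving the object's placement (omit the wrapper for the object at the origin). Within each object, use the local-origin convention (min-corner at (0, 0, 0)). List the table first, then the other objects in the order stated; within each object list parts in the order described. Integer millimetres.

translate([0, 0, 711]) cube([1786, 829, 47]);
translate([50, 50, 0]) cylinder(h = 711, r = 20);
translate([1736, 50, 0]) cylinder(h = 711, r = 20);
translate([50, 779, 0]) cylinder(h = 711, r = 20);
translate([1736, 779, 0]) cylinder(h = 711, r = 20);
translate([750, -431, 0]) {
  translate([0, 0, 397]) cube([286, 311, 32]);
  cube([44, 44, 397]);
  translate([242, 0, 0]) cube([44, 44, 397]);
  translate([0, 267, 0]) cube([44, 44, 397]);
  translate([242, 267, 0]) cube([44, 44, 397]);
}
translate([750, 949, 0]) {
  translate([0, 0, 397]) cube([286, 311, 32]);
  cube([44, 44, 397]);
  translate([242, 0, 0]) cube([44, 44, 397]);
  translate([0, 267, 0]) cube([44, 44, 397]);
  translate([242, 267, 0]) cube([44, 44, 397]);
}
translate([-406, 259, 0]) {
  translate([0, 0, 397]) cube([286, 311, 32]);
  cube([44, 44, 397]);
  translate([242, 0, 0]) cube([44, 44, 397]);
  translate([0, 267, 0]) cube([44, 44, 397]);
  translate([242, 267, 0]) cube([44, 44, 397]);
}
translate([792, 304, 758]) {
  cube([202, 221, 19]);
  translate([0, 0, 19]) cube([202, 19, 95]);
  translate([0, 202, 19]) cube([202, 19, 95]);
  translate([0, 19, 19]) cube([19, 183, 95]);
  translate([183, 19, 19]) cube([19, 183, 95]);
}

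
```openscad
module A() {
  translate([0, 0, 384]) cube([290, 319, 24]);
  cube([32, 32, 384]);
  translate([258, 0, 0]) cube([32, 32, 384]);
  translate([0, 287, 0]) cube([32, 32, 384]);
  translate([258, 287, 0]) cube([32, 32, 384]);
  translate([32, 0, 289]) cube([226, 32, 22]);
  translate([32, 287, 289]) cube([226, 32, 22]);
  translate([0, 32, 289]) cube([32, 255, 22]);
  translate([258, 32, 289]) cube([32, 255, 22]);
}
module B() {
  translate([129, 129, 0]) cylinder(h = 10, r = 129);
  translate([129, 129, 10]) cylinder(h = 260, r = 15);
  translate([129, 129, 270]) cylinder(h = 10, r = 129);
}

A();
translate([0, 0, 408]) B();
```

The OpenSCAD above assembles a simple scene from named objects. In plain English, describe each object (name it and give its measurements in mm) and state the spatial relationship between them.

A is a four-legged stool. The seat is a 290×319×24 mm slab whose top surface is at z = 408 mm; four square legs, each 32×32 mm in cross-section, run from the floor (z = 0) to the underside of the seat, each flush with a corner of the seat. Four stretchers, 32 mm wide and 22 mm tall, connect adjacent legs with their undersides at z = 289 mm, each running between the inner faces of the legs it joins and aligned with the legs' outer faces on the other axis.

B is a spool: two coaxial disc flanges of radius 129 mm and thickness 10 mm, joined by a core cylinder of radius 15 mm and height 260 mm. The lower flange rests on z = 0 and the three cylinders share a vertical axis.

The spool is on top of the stool.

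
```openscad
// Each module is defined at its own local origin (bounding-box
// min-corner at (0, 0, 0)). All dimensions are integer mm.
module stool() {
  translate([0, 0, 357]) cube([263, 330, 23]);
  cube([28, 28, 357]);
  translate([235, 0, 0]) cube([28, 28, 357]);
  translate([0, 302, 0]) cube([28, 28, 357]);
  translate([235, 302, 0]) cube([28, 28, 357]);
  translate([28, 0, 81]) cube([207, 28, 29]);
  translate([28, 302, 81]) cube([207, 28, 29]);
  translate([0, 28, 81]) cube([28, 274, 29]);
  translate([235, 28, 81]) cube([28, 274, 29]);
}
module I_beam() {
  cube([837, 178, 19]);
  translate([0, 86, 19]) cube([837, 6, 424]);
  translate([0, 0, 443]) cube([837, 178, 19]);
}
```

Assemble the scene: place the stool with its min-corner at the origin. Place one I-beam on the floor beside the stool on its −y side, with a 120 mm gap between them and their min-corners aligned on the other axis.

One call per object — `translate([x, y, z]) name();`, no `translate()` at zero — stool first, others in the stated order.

stool();
translate([0, -298, 0]) I_beam();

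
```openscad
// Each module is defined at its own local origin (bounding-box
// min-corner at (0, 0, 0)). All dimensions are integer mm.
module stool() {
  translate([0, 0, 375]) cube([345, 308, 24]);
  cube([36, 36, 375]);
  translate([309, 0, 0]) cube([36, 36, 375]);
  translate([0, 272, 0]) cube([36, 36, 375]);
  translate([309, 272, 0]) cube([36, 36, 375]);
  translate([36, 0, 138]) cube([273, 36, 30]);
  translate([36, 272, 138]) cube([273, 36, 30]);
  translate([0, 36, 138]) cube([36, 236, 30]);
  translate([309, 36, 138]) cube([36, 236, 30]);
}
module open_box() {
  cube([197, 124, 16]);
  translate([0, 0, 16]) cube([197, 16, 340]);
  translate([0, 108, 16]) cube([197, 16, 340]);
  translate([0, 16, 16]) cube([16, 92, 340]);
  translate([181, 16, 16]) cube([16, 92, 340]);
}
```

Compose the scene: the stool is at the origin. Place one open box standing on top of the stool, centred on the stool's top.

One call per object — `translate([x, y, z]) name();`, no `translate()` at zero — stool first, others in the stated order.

stool();
translate([74, 92, 399]) open_box();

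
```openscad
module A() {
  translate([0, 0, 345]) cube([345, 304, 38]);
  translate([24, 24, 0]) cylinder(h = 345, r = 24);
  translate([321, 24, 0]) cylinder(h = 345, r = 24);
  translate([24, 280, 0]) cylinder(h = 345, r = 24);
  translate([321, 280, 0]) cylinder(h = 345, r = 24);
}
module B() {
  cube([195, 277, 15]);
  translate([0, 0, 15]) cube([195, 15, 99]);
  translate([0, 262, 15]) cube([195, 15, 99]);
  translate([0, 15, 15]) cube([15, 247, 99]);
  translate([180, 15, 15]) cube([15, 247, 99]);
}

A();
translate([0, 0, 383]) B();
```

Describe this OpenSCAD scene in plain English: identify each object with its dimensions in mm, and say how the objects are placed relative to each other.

A is a simple wooden stool: a rectangular seat 345 mm (x) by 304 mm (y), 38 mm thick, top face at z = 383 mm, on four round legs, each 48 mm in diameter. The legs rest on z = 0, each leg's axis is inset half a diameter from the nearest pair of seat edges (so the leg's bounding box is flush with the corner).

B is an open storage box with external size 195×277×114 mm and wall thickness 15 mm (the base is also 15 mm thick). The base covers the whole footprint; the four walls stand on the base, with the y-facing walls full-width and the x-facing walls fitting between their inner faces.

The open box is on top of the stool.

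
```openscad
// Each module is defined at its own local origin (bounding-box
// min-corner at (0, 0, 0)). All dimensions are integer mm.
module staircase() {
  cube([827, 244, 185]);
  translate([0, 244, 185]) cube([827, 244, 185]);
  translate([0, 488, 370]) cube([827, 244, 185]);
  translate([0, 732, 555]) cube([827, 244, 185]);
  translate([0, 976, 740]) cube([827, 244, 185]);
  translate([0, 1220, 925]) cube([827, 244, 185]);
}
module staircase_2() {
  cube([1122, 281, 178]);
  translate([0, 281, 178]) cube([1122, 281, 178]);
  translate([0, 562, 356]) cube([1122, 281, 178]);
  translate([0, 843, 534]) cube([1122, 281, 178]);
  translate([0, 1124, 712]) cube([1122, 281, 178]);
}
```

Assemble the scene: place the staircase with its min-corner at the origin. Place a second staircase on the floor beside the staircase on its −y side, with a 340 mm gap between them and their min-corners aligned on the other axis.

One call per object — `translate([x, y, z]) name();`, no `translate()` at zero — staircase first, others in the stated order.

staircase();
translate([0, -1745, 0]) staircase_2();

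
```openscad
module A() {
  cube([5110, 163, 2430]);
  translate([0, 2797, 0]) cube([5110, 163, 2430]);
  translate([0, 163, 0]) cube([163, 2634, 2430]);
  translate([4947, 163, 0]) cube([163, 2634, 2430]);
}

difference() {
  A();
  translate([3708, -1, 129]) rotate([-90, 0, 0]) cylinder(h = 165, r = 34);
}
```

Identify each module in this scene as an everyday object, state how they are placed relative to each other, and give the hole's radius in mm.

The subtracted cylinder has r = 34 mm.

A is a house frame. The house frame has a circular hole through its front wall. The hole's radius is 34 mm.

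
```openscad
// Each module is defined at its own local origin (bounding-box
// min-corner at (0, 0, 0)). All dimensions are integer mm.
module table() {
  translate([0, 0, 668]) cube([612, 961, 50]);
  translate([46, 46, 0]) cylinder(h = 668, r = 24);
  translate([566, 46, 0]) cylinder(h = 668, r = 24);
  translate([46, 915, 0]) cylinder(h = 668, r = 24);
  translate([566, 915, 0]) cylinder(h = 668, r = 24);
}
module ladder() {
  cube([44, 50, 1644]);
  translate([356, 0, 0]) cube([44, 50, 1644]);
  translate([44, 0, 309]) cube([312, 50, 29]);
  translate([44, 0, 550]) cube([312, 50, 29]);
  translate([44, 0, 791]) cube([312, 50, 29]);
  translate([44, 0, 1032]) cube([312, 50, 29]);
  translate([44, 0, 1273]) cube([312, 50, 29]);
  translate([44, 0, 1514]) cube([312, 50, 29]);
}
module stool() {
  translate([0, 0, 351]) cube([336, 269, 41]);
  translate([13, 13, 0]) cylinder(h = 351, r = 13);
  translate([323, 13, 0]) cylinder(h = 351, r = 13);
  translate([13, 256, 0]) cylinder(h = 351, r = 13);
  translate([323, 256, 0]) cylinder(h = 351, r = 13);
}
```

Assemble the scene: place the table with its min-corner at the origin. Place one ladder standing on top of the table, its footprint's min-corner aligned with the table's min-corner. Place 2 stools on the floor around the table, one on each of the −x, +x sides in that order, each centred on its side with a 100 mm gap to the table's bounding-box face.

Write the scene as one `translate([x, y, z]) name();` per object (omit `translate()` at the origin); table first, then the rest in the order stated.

table();
translate([0, 0, 718]) ladder();
translate([-436, 346, 0]) stool();
translate([712, 346, 0]) stool();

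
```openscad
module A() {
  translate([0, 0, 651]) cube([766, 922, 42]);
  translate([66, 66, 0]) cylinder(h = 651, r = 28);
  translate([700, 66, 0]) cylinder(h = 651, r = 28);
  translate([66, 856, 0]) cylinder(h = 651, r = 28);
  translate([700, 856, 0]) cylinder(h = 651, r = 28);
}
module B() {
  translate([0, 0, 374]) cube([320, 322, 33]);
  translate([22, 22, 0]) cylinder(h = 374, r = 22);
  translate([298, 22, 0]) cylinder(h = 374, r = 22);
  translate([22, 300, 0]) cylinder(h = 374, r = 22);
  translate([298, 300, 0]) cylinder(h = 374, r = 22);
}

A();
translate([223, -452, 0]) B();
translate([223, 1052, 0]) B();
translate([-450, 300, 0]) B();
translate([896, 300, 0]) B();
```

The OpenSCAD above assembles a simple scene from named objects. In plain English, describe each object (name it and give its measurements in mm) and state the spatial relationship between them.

A is a rectangular dining table. The top is 766×922×42 mm with its upper surface at z = 693 mm. It stands on four round legs of 56 mm diameter, each leg's bounding box inset 38 mm from the nearest pair of top edges, running from the floor to the underside of the top.

B is a four-legged stool. The seat is 320×322 mm, 33 mm thick, top at z = 407 mm. It stands on four round legs, each 44 mm in diameter, from z = 0 to the seat underside, each leg's axis is inset half a diameter from the nearest pair of seat edges (so the leg's bounding box is flush with the corner).

Four stools sit around the table at the −y, +y, −x, +x sides.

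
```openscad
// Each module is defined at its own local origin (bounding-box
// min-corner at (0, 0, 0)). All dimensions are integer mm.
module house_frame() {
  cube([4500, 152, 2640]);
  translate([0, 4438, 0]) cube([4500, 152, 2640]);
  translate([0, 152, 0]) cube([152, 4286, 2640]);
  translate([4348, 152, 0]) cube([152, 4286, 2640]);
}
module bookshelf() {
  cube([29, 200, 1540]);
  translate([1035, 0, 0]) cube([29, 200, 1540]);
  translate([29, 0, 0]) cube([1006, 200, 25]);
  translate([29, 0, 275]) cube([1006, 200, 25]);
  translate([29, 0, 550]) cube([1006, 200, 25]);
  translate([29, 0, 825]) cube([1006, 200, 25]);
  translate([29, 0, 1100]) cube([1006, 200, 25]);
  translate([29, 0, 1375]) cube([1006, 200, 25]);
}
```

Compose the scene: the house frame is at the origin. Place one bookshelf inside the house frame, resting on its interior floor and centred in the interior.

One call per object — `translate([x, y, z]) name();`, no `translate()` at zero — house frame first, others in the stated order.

house_frame();
translate([1718, 2195, 0]) bookshelf();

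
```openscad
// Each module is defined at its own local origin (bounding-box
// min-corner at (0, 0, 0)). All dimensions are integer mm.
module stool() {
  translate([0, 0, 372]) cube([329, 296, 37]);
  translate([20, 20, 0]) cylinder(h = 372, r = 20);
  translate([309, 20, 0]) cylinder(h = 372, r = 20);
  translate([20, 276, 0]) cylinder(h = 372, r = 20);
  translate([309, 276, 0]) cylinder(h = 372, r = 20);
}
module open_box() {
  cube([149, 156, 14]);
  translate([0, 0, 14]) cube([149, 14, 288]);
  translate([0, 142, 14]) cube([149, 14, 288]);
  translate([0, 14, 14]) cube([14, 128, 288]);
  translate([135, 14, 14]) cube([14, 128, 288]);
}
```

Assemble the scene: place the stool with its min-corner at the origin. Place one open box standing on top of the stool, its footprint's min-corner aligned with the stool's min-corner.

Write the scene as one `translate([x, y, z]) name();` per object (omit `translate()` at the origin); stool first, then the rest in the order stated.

stool();
translate([0, 0, 409]) open_box();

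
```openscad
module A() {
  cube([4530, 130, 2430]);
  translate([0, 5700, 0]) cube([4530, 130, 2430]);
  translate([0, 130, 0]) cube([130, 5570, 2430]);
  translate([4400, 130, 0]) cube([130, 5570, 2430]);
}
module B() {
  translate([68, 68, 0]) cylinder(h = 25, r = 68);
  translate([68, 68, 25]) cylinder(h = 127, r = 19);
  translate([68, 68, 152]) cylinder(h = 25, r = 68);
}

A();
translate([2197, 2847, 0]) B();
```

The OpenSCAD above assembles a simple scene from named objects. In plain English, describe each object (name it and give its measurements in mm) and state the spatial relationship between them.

A is a box-shaped house frame (walls only): outside footprint 4530×5830 mm, wall height 2430 mm, wall thickness 130 mm. The two y-facing walls run the full x-width; the two x-facing walls fit between the inner faces of the y-facing walls.

B is a spool: two coaxial disc flanges of radius 68 mm and thickness 25 mm, joined by a core cylinder of radius 19 mm and height 127 mm. The lower flange rests on z = 0 and the three cylinders share a vertical axis.

The spool sits inside the house frame, centred.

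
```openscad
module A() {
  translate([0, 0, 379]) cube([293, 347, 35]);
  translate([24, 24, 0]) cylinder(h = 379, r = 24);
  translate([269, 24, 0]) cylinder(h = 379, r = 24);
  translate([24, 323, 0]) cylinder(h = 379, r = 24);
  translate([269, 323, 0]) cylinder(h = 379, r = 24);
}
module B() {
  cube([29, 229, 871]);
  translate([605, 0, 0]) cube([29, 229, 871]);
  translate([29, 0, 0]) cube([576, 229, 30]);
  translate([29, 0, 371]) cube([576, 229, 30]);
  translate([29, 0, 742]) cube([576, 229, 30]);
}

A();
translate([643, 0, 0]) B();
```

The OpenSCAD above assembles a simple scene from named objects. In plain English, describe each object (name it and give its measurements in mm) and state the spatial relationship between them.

A is a four-legged stool. The seat is 293×347 mm, 35 mm thick, top at z = 414 mm. It stands on four round legs, each 48 mm in diameter, from z = 0 to the seat underside, each leg's axis is inset half a diameter from the nearest pair of seat edges (so the leg's bounding box is flush with the corner).

B is a bookshelf 634 mm wide overall, 229 mm deep and 871 mm tall. The two sides are 29 mm thick vertical panels. 3 horizontal shelves of 30 mm thickness span between the inner faces of the sides; the lowest shelf sits on the floor and shelves are stacked with a clear vertical gap of 341 mm between each pair.

The bookshelf is on the floor beside the stool on its +x side.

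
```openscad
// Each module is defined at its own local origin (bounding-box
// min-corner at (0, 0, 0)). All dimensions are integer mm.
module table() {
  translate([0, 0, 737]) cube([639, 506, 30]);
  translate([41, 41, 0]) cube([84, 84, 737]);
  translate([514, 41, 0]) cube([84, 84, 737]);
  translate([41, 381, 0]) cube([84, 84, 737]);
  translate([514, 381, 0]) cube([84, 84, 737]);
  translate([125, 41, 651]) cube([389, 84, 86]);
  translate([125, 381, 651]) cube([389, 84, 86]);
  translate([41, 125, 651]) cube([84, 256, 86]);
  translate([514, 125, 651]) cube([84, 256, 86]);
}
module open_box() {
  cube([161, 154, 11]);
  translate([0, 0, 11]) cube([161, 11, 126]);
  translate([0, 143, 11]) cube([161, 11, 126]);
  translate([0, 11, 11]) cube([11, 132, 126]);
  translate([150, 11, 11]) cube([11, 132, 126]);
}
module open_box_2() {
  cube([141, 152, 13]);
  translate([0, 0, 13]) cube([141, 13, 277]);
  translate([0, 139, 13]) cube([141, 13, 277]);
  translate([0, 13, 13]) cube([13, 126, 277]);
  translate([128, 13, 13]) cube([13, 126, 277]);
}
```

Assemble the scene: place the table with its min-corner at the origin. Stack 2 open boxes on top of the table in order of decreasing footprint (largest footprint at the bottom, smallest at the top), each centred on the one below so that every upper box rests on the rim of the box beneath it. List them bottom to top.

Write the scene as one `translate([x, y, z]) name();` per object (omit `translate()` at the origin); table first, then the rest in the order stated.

table();
translate([239, 176, 767]) open_box();
translate([249, 177, 904]) open_box_2();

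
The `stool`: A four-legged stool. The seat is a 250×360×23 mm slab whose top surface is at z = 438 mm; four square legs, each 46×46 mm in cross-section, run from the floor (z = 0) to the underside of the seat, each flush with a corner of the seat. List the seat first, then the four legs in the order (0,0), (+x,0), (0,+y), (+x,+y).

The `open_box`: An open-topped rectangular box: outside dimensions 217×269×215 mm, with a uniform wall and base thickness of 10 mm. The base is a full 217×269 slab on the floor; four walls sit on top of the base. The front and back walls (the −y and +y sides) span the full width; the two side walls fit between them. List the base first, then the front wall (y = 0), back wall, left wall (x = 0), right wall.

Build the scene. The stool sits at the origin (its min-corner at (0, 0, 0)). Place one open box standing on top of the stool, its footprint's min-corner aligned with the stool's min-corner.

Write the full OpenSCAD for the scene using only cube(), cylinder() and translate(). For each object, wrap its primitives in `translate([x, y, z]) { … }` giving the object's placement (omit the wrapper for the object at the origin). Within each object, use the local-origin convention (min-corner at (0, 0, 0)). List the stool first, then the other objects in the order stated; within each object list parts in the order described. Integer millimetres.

translate([0, 0, 415]) cube([250, 360, 23]);
cube([46, 46, 415]);
translate([204, 0, 0]) cube([46, 46, 415]);
translate([0, 314, 0]) cube([46, 46, 415]);
translate([204, 314, 0]) cube([46, 46, 415]);
translate([0, 0, 438]) {
  cube([217, 269, 10]);
  translate([0, 0, 10]) cube([217, 10, 205]);
  translate([0, 259, 10]) cube([217, 10, 205]);
  translate([0, 10, 10]) cube([10, 249, 205]);
  translate([207, 10, 10]) cube([10, 249, 205]);
}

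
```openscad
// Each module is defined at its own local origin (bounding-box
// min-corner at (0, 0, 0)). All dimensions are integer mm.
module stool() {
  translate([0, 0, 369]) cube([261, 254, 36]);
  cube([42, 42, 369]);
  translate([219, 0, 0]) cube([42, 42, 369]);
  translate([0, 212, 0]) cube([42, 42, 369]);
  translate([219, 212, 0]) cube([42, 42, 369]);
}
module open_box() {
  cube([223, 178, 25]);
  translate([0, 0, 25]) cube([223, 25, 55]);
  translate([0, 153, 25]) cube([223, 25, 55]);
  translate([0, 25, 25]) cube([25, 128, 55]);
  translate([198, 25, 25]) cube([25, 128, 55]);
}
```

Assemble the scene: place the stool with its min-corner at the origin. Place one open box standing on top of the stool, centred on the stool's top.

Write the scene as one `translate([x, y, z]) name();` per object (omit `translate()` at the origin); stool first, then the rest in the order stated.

stool();
translate([19, 38, 405]) open_box();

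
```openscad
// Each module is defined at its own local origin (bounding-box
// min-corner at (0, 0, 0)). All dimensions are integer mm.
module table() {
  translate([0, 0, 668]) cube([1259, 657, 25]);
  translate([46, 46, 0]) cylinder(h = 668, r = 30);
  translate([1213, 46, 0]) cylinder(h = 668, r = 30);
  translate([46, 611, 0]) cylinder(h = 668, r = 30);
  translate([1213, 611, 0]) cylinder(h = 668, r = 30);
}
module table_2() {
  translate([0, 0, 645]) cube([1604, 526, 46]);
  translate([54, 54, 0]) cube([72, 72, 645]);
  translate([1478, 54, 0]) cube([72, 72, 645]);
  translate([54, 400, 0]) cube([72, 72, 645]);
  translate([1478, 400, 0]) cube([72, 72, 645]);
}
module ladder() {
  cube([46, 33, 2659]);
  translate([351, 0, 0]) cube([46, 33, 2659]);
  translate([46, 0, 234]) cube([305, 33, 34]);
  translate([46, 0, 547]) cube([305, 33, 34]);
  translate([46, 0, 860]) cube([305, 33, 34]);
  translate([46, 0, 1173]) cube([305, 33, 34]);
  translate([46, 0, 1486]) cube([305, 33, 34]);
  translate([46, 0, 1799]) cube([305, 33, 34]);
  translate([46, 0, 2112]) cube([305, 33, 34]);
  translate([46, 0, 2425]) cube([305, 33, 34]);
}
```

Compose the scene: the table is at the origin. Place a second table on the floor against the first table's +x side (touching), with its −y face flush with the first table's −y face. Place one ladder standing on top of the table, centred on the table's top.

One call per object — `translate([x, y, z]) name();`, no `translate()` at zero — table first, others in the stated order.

table();
translate([1259, 0, 0]) table_2();
translate([431, 312, 693]) ladder();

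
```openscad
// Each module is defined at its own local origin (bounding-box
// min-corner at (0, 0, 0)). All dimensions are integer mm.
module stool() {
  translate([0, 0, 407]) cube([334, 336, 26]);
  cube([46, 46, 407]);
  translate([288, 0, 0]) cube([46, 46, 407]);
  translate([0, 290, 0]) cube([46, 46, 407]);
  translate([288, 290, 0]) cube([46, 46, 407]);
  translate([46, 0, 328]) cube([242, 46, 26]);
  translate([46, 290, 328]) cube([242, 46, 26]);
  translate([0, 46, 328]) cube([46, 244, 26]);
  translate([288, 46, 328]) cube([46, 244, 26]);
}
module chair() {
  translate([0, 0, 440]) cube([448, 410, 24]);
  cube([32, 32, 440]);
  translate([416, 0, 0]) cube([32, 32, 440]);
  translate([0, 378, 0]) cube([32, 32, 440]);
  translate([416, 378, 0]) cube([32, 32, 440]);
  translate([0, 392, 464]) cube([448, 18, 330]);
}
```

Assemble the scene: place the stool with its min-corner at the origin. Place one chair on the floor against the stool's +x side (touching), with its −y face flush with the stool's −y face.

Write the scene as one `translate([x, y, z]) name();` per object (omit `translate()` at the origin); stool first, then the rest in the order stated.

stool();
translate([334, 0, 0]) chair();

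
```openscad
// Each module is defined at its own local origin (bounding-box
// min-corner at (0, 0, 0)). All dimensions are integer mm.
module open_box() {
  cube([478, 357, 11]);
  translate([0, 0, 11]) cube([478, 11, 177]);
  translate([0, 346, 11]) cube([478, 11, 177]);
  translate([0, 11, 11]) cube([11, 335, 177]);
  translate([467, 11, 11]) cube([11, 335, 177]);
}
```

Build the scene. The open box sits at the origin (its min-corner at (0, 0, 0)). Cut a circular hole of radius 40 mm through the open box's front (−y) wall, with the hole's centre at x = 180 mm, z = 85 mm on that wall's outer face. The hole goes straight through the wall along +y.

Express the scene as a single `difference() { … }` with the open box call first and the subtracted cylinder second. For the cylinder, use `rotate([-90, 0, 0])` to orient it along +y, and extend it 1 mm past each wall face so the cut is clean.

difference() {
  open_box();
  translate([180, -1, 85]) rotate([-90, 0, 0]) cylinder(h = 13, r = 40);
}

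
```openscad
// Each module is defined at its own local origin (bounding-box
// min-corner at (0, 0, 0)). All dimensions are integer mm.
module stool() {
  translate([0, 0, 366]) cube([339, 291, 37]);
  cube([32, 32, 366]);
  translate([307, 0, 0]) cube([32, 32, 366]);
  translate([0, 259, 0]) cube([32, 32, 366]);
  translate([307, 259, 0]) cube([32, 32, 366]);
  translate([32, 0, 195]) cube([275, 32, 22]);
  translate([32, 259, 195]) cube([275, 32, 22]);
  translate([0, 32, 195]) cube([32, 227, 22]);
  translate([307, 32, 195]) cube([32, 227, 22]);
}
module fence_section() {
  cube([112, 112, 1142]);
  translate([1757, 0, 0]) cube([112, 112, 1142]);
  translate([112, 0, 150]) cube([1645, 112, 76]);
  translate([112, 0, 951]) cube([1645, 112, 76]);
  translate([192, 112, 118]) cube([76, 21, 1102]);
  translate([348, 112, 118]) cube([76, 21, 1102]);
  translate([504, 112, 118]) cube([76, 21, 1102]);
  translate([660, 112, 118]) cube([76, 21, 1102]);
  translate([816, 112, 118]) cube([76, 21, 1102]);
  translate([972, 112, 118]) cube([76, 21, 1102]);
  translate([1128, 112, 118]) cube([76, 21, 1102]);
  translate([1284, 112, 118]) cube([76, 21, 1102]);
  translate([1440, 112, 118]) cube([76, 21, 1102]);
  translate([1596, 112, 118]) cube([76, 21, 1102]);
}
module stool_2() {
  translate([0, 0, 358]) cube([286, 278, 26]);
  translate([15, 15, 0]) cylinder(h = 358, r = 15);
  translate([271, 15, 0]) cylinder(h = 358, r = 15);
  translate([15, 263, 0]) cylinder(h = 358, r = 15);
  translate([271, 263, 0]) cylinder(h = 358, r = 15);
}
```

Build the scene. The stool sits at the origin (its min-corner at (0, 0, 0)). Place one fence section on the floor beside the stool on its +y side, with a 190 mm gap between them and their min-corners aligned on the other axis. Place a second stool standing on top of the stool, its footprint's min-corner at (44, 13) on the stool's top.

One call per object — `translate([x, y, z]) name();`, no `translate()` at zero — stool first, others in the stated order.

stool();
translate([0, 481, 0]) fence_section();
translate([44, 13, 403]) stool_2();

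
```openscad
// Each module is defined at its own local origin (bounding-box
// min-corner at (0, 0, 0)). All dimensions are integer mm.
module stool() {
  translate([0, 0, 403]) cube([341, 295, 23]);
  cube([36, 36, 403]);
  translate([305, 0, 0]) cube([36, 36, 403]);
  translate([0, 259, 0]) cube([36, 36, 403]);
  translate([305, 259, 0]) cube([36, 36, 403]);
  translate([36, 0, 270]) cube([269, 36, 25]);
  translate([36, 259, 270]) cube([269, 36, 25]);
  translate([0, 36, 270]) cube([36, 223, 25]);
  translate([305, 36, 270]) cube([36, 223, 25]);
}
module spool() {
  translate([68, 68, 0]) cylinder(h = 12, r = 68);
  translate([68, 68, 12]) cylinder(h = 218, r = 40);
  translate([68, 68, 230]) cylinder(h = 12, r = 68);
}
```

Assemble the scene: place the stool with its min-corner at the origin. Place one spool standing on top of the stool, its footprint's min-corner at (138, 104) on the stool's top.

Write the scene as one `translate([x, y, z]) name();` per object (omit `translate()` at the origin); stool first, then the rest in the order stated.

stool();
translate([138, 104, 426]) spool();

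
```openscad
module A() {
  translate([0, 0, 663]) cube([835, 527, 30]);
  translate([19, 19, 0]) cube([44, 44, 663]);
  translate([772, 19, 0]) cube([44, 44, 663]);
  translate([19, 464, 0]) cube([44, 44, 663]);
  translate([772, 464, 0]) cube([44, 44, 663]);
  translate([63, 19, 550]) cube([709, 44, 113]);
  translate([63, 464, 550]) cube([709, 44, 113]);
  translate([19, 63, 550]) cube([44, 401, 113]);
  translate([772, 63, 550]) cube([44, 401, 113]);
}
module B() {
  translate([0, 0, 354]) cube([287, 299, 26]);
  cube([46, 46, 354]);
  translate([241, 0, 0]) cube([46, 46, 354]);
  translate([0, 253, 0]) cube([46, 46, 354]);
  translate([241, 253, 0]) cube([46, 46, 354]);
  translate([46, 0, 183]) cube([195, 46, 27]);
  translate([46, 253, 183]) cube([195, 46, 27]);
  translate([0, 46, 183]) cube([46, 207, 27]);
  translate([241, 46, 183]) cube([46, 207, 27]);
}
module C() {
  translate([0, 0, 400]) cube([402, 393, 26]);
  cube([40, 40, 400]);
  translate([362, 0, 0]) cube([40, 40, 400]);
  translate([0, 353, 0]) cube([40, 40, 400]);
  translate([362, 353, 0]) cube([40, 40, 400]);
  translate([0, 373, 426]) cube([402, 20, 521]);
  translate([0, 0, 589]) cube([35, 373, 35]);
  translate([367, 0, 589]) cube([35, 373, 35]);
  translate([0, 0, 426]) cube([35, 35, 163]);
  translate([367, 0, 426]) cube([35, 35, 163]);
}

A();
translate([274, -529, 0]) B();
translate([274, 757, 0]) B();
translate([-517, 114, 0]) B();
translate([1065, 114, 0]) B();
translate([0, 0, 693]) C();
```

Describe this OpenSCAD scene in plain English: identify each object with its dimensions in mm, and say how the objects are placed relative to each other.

A is a table with a 835×527 mm rectangular top, 30 mm thick, top surface at z = 693 mm, supported by four 44×44 mm square legs, each inset 19 mm from the nearest pair of top edges, running from the floor. Four apron rails, 44 mm thick and 113 mm tall, run between adjacent legs with their top edges flush with the underside of the top and their outer faces flush with the legs' outer faces.

B is a four-legged stool. The seat is 287×299 mm, 26 mm thick, top at z = 380 mm. It stands on four square legs, each 46×46 mm in cross-section, from z = 0 to the seat underside, each flush with a corner of the seat. Four stretchers, 46 mm wide and 27 mm tall, connect adjacent legs with their undersides at z = 183 mm, each running between the inner faces of the legs it joins and aligned with the legs' outer faces on the other axis.

C is a chair. The seat is a 402×393×26 mm slab with its top at z = 426 mm, on four 40×40 mm corner legs (flush with the seat edges, standing on z = 0). A flat backrest 20 mm thick, 521 mm tall, spans the full seat width and rises from the seat top along its +y edge, rear face flush with the rear of the seat. Two armrests of 35×35 mm section run along each side from the seat's front edge to the front of the backrest, top faces 198 mm above the seat top and outer faces flush with the seat's x-edges; a 35×35 mm post under the front of each armrest stands on the seat at the front corner.

Four stools sit around the table at the −y, +y, −x, +x sides. The chair is on top of the table.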